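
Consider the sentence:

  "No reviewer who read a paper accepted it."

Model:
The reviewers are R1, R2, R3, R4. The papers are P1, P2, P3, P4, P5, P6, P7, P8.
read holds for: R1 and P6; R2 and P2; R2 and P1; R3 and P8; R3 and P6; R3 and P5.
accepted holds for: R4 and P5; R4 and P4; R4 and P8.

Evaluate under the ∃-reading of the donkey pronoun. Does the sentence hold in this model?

True

"it" takes "a paper" as antecedent — a donkey pronoun bound across the clause boundary.
Truth condition: for no (r,p) with read(r,p) does accepted(r,p) hold.
Restrictor pairs — does the scope hold? (R1,P6):fails  (R2,P1):fails  (R2,P2):fails  (R3,P5):fails  (R3,P6):fails  (R3,P8):fails
Scope holds for no restrictor pair, so the sentence is true.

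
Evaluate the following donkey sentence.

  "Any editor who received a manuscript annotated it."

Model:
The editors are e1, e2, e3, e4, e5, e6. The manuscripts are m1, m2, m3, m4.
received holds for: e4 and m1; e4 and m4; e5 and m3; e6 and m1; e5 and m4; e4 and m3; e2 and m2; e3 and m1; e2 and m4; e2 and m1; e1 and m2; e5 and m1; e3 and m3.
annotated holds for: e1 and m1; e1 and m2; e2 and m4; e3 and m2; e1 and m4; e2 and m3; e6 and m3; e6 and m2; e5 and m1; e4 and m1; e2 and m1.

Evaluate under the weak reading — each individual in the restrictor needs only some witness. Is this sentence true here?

"it" takes "a manuscript" as antecedent — a donkey pronoun bound across the clause boundary.
Weak reading: every editor e with some received-manuscript has at least one received-manuscript m such that annotated(e,m).
Per editor: e1:✓  e2:✓  e3:✗  e4:✓  e5:✓  e6:✗
e3 has no witness among its received-manuscripts.

False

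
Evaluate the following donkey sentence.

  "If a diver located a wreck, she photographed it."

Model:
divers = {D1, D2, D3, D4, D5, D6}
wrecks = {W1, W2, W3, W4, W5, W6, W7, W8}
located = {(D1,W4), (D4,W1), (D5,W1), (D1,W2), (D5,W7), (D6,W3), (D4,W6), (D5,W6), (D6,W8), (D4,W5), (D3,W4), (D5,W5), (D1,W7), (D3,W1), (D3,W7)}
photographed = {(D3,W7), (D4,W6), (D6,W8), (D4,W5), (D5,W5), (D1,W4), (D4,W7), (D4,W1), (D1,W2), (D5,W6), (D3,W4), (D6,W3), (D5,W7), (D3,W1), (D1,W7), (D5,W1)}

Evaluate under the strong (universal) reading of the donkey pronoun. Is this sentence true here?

True

"it" takes "a wreck" as antecedent — a donkey pronoun bound across the clause boundary.
Strong reading: for every (d,w) with located(d,w), photographed(d,w).
Restrictor pairs: (D1,W2) ✓  (D1,W4) ✓  (D1,W7) ✓  (D3,W1) ✓  (D3,W4) ✓  (D3,W7) ✓  (D4,W1) ✓  (D4,W5) ✓  (D4,W6) ✓  (D5,W1) ✓  (D5,W5) ✓  (D5,W6) ✓  (D5,W7) ✓  (D6,W3) ✓  (D6,W8) ✓
Every restrictor pair satisfies the scope.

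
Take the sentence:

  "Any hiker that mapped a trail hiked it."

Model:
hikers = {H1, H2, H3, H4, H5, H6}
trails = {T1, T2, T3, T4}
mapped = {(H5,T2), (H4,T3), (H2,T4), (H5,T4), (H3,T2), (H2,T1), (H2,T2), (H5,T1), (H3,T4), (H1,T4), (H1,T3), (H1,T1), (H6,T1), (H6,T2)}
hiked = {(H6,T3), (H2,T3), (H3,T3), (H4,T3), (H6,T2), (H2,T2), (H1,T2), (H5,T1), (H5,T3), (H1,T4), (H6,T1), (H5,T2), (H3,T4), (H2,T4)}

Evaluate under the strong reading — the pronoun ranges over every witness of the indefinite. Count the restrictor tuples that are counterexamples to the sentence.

5

"it" takes "a trail" as antecedent — a donkey pronoun bound across the clause boundary.
Strong reading: for every (h,t) with mapped(h,t), hiked(h,t).
Restrictor pairs: (H1,T1) ✗  (H1,T3) ✗  (H1,T4) ✓  (H2,T1) ✗  (H2,T2) ✓  (H2,T4) ✓  (H3,T2) ✗  (H3,T4) ✓  (H4,T3) ✓  (H5,T1) ✓  (H5,T2) ✓  (H5,T4) ✗  (H6,T1) ✓  (H6,T2) ✓
Counterexamples (restrictor pairs failing the scope): 5.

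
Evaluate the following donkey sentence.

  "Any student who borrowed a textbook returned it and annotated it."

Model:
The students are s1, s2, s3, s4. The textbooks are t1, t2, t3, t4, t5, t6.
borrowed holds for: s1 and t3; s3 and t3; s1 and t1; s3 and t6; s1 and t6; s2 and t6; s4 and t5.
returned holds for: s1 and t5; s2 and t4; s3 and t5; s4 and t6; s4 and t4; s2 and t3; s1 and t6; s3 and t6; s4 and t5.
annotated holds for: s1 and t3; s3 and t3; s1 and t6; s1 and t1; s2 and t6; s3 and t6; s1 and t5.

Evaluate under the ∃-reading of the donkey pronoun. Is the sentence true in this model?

False

"it" takes "a textbook" as antecedent — a donkey pronoun bound across the clause boundary.
Weak reading: every student s with some borrowed-textbook has at least one borrowed-textbook t such that returned(s,t) ∧ annotated(s,t).
Per student: s1:✓  s2:✗  s3:✓  s4:✗
s2 has no witness among its borrowed-textbooks.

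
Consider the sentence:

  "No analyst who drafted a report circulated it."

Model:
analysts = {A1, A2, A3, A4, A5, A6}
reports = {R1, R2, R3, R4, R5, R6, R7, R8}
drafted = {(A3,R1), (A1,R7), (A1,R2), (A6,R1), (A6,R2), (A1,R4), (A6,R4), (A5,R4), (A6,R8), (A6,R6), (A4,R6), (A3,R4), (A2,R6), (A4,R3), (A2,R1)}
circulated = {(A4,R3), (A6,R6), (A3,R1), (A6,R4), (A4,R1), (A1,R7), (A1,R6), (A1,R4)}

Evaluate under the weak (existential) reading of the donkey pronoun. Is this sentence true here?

"it" takes "a report" as antecedent — a donkey pronoun bound across the clause boundary.
Truth condition: for no (a,r) with drafted(a,r) does circulated(a,r) hold.
Restrictor pairs — does the scope hold? (A1,R2):fails  (A1,R4):holds  (A1,R7):holds  (A2,R1):fails  (A2,R6):fails  (A3,R1):holds  (A3,R4):fails  (A4,R3):holds  (A4,R6):fails  (A5,R4):fails  (A6,R1):fails  (A6,R2):fails  (A6,R4):holds  (A6,R6):holds  (A6,R8):fails
Scope holds for 6 pair(s), so the sentence is false.

False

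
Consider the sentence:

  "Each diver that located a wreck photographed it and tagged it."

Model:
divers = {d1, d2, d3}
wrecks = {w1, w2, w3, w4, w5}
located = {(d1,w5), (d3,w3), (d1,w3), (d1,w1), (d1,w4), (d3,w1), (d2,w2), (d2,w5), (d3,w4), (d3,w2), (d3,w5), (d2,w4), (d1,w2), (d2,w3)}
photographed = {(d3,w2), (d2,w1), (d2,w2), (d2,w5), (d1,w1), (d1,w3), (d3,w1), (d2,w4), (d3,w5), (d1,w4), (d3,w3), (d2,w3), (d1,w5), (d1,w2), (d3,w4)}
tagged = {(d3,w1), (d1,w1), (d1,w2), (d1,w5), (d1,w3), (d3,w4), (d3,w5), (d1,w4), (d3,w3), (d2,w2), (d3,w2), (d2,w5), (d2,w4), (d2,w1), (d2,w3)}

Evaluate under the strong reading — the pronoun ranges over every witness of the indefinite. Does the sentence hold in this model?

"it" takes "a wreck" as antecedent — a donkey pronoun bound across the clause boundary.
Strong reading: for every (d,w) with located(d,w), photographed(d,w) ∧ tagged(d,w).
Restrictor pairs: (d1,w1) ✓  (d1,w2) ✓  (d1,w3) ✓  (d1,w4) ✓  (d1,w5) ✓  (d2,w2) ✓  (d2,w3) ✓  (d2,w4) ✓  (d2,w5) ✓  (d3,w1) ✓  (d3,w2) ✓  (d3,w3) ✓  (d3,w4) ✓  (d3,w5) ✓
Every restrictor pair satisfies the scope.

True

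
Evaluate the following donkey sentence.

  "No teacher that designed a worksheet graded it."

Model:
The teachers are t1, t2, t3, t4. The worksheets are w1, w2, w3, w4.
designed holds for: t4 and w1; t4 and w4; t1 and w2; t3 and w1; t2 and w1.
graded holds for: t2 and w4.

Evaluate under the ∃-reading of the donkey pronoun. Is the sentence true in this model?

True

"it" takes "a worksheet" as antecedent — a donkey pronoun bound across the clause boundary.
Truth condition: for no (t,w) with designed(t,w) does graded(t,w) hold.
Restrictor pairs — does the scope hold? (t1,w2):fails  (t2,w1):fails  (t3,w1):fails  (t4,w1):fails  (t4,w4):fails
Scope holds for no restrictor pair, so the sentence is true.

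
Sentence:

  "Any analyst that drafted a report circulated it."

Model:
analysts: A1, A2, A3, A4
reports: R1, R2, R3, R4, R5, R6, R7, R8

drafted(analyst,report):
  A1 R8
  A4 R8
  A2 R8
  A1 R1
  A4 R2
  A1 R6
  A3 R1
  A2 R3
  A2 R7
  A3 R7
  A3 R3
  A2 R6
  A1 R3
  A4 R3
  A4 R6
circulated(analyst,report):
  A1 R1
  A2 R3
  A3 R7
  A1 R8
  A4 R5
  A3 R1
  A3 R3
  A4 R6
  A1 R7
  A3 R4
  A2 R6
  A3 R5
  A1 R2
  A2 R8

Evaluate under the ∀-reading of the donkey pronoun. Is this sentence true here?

False

"it" takes "a report" as antecedent — a donkey pronoun bound across the clause boundary.
Strong reading: for every (a,r) with drafted(a,r), circulated(a,r).
Restrictor pairs: (A1,R1) ✓  (A1,R3) ✗  (A1,R6) ✗  (A1,R8) ✓  (A2,R3) ✓  (A2,R6) ✓  (A2,R7) ✗  (A2,R8) ✓  (A3,R1) ✓  (A3,R3) ✓  (A3,R7) ✓  (A4,R2) ✗  (A4,R3) ✗  (A4,R6) ✓  (A4,R8) ✗
Counterexample: (A1,R3) is in drafted but fails the scope.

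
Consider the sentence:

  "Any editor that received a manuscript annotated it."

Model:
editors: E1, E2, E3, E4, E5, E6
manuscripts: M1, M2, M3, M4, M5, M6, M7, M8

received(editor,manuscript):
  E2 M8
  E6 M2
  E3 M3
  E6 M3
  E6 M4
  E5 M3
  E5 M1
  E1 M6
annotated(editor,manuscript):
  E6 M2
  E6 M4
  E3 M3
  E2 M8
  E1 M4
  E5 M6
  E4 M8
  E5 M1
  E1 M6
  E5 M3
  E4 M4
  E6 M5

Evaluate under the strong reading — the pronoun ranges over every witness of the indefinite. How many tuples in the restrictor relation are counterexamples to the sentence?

"it" takes "a manuscript" as antecedent — a donkey pronoun bound across the clause boundary.
Strong reading: for every (e,m) with received(e,m), annotated(e,m).
Restrictor pairs: (E1,M6) ✓  (E2,M8) ✓  (E3,M3) ✓  (E5,M1) ✓  (E5,M3) ✓  (E6,M2) ✓  (E6,M3) ✗  (E6,M4) ✓
Counterexamples (restrictor pairs failing the scope): 1.

1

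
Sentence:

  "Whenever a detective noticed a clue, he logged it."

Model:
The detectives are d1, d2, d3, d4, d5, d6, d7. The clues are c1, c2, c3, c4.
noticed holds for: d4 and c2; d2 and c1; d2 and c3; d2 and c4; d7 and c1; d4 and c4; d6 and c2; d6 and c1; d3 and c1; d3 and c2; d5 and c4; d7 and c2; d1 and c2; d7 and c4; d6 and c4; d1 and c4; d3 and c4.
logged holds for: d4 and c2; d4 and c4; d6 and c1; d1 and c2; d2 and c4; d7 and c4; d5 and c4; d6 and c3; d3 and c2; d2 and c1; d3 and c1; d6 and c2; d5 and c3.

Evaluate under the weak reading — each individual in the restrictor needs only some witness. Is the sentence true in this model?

"it" takes "a clue" as antecedent — a donkey pronoun bound across the clause boundary.
Weak reading: every detective d with some noticed-clue has at least one noticed-clue c such that logged(d,c).
Per detective: d1:✓  d2:✓  d3:✓  d4:✓  d5:✓  d6:✓  d7:✓
Every detective in the restrictor has a witness.

True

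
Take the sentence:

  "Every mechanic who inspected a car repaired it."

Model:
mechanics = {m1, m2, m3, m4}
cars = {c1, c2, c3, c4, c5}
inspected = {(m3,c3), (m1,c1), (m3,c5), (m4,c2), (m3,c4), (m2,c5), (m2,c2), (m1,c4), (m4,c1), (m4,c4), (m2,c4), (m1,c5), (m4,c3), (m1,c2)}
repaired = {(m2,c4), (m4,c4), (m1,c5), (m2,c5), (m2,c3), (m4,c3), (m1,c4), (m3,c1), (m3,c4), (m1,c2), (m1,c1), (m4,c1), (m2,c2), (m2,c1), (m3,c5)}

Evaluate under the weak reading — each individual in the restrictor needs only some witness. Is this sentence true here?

"it" takes "a car" as antecedent — a donkey pronoun bound across the clause boundary.
Weak reading: every mechanic m with some inspected-car has at least one inspected-car c such that repaired(m,c).
Per mechanic: m1:✓  m2:✓  m3:✓  m4:✓
Every mechanic in the restrictor has a witness.

True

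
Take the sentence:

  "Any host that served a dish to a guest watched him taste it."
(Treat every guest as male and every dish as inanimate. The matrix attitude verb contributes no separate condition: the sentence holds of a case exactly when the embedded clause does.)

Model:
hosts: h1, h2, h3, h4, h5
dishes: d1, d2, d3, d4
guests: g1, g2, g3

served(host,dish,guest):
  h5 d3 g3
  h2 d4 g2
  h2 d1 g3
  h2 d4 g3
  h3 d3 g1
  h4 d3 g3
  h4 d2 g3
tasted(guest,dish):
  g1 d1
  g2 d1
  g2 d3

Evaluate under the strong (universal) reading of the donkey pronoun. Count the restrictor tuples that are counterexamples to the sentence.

"him" takes "a guest" as antecedent and "it" takes "a dish"; both are donkey pronouns co-varying with the restrictor.
Strong reading: for every (h,d,g) with served(h,d,g), tasted(g,d).
Restrictor triples: (h2,d1,g3)→tasted(g3,d1) ✗  (h2,d4,g2)→tasted(g2,d4) ✗  (h2,d4,g3)→tasted(g3,d4) ✗  (h3,d3,g1)→tasted(g1,d3) ✗  (h4,d2,g3)→tasted(g3,d2) ✗  (h4,d3,g3)→tasted(g3,d3) ✗  (h5,d3,g3)→tasted(g3,d3) ✗
Counterexamples (restrictor triples failing the scope): 7.

7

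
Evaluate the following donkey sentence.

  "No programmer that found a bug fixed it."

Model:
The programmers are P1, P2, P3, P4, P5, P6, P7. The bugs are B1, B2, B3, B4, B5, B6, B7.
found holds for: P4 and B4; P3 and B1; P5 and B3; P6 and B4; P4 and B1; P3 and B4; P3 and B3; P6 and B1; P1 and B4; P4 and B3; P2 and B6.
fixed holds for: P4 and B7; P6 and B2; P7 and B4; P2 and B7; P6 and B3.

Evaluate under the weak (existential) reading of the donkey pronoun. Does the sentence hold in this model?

True

"it" takes "a bug" as antecedent — a donkey pronoun bound across the clause boundary.
Truth condition: for no (p,b) with found(p,b) does fixed(p,b) hold.
Restrictor pairs — does the scope hold? (P1,B4):fails  (P2,B6):fails  (P3,B1):fails  (P3,B3):fails  (P3,B4):fails  (P4,B1):fails  (P4,B3):fails  (P4,B4):fails  (P5,B3):fails  (P6,B1):fails  (P6,B4):fails
Scope holds for no restrictor pair, so the sentence is true.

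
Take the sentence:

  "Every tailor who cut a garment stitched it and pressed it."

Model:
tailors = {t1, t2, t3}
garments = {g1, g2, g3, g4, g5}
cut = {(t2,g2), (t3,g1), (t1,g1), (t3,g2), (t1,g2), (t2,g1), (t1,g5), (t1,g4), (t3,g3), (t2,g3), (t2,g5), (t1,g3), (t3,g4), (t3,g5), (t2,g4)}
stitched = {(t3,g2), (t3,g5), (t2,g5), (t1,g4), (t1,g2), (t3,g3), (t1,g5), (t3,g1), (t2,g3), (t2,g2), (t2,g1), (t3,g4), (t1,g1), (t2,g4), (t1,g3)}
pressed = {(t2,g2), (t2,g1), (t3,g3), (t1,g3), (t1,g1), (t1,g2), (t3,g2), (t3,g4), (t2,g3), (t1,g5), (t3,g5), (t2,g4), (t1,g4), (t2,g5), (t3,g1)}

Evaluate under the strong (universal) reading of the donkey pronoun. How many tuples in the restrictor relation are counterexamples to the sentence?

"it" takes "a garment" as antecedent — a donkey pronoun bound across the clause boundary.
Strong reading: for every (t,g) with cut(t,g), stitched(t,g) ∧ pressed(t,g).
Restrictor pairs: (t1,g1) ✓  (t1,g2) ✓  (t1,g3) ✓  (t1,g4) ✓  (t1,g5) ✓  (t2,g1) ✓  (t2,g2) ✓  (t2,g3) ✓  (t2,g4) ✓  (t2,g5) ✓  (t3,g1) ✓  (t3,g2) ✓  (t3,g3) ✓  (t3,g4) ✓  (t3,g5) ✓
Counterexamples (restrictor pairs failing the scope): 0.

0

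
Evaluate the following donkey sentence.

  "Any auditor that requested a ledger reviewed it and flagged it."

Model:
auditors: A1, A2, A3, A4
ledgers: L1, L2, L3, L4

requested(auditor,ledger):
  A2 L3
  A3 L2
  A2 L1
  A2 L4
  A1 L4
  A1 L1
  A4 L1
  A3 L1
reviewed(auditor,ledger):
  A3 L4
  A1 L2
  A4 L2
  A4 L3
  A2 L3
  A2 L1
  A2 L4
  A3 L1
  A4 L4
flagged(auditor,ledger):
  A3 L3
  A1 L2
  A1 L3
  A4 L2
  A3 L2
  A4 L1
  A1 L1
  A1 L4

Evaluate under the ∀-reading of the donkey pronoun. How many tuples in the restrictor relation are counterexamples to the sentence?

"it" takes "a ledger" as antecedent — a donkey pronoun bound across the clause boundary.
Strong reading: for every (a,l) with requested(a,l), reviewed(a,l) ∧ flagged(a,l).
Restrictor pairs: (A1,L1) ✗  (A1,L4) ✗  (A2,L1) ✗  (A2,L3) ✗  (A2,L4) ✗  (A3,L1) ✗  (A3,L2) ✗  (A4,L1) ✗
Counterexamples (restrictor pairs failing the scope): 8.

8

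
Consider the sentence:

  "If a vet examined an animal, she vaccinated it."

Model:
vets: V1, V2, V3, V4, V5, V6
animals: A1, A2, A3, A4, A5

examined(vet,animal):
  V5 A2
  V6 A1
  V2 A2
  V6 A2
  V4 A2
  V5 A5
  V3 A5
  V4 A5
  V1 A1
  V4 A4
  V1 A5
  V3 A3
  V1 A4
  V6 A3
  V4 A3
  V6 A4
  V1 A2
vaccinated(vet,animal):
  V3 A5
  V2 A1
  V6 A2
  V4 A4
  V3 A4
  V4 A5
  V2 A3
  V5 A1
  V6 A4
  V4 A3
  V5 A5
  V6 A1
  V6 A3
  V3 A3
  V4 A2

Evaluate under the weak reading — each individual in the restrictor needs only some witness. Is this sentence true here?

"it" takes "an animal" as antecedent — a donkey pronoun bound across the clause boundary.
Weak reading: every vet v with some examined-animal has at least one examined-animal a such that vaccinated(v,a).
Per vet: V1:✗  V2:✗  V3:✓  V4:✓  V5:✓  V6:✓
V1 has no witness among its examined-animals.

False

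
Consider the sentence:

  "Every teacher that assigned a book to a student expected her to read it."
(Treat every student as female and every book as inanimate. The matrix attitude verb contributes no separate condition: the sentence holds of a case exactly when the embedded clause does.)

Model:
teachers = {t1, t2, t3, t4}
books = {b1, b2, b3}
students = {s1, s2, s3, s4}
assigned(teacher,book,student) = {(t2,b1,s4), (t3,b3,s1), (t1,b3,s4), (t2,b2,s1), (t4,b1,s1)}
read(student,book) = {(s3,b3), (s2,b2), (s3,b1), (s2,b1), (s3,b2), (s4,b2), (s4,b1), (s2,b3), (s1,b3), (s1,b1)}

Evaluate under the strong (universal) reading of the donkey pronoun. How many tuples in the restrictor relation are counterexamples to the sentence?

"her" takes "a student" as antecedent and "it" takes "a book"; both are donkey pronouns co-varying with the restrictor.
Strong reading: for every (t,b,s) with assigned(t,b,s), read(s,b).
Restrictor triples: (t1,b3,s4)→read(s4,b3) ✗  (t2,b1,s4)→read(s4,b1) ✓  (t2,b2,s1)→read(s1,b2) ✗  (t3,b3,s1)→read(s1,b3) ✓  (t4,b1,s1)→read(s1,b1) ✓
Counterexamples (restrictor triples failing the scope): 2.

2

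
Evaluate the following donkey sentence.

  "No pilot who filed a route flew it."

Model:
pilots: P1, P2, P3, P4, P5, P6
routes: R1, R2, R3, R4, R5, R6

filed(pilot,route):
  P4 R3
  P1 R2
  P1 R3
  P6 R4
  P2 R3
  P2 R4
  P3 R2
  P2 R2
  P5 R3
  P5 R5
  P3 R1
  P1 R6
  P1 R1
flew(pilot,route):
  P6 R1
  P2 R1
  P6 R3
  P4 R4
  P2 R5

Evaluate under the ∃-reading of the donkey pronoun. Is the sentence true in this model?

"it" takes "a route" as antecedent — a donkey pronoun bound across the clause boundary.
Truth condition: for no (p,r) with filed(p,r) does flew(p,r) hold.
Restrictor pairs — does the scope hold? (P1,R1):fails  (P1,R2):fails  (P1,R3):fails  (P1,R6):fails  (P2,R2):fails  (P2,R3):fails  (P2,R4):fails  (P3,R1):fails  (P3,R2):fails  (P4,R3):fails  (P5,R3):fails  (P5,R5):fails  (P6,R4):fails
Scope holds for no restrictor pair, so the sentence is true.

True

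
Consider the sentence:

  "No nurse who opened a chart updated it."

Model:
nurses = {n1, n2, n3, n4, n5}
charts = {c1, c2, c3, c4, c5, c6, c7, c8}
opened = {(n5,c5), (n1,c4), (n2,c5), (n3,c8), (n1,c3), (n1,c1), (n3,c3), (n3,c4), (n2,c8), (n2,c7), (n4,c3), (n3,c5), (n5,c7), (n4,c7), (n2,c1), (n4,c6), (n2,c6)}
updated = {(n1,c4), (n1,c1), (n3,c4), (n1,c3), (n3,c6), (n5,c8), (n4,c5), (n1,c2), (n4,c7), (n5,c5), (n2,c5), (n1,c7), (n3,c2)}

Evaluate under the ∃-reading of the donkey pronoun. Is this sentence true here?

"it" takes "a chart" as antecedent — a donkey pronoun bound across the clause boundary.
Truth condition: for no (n,c) with opened(n,c) does updated(n,c) hold.
Restrictor pairs — does the scope hold? (n1,c1):holds  (n1,c3):holds  (n1,c4):holds  (n2,c1):fails  (n2,c5):holds  (n2,c6):fails  (n2,c7):fails  (n2,c8):fails  (n3,c3):fails  (n3,c4):holds  (n3,c5):fails  (n3,c8):fails  (n4,c3):fails  (n4,c6):fails  (n4,c7):holds  (n5,c5):holds  (n5,c7):fails
Scope holds for 7 pair(s), so the sentence is false.

False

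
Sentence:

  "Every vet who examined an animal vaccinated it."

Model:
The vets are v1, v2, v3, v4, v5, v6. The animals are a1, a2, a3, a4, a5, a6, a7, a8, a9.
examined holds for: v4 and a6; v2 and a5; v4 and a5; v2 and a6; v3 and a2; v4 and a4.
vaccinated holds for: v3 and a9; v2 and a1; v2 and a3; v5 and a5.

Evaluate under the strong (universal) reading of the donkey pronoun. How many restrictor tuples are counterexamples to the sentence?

"it" takes "an animal" as antecedent — a donkey pronoun bound across the clause boundary.
Strong reading: for every (v,a) with examined(v,a), vaccinated(v,a).
Restrictor pairs: (v2,a5) ✗  (v2,a6) ✗  (v3,a2) ✗  (v4,a4) ✗  (v4,a5) ✗  (v4,a6) ✗
Counterexamples (restrictor pairs failing the scope): 6.

6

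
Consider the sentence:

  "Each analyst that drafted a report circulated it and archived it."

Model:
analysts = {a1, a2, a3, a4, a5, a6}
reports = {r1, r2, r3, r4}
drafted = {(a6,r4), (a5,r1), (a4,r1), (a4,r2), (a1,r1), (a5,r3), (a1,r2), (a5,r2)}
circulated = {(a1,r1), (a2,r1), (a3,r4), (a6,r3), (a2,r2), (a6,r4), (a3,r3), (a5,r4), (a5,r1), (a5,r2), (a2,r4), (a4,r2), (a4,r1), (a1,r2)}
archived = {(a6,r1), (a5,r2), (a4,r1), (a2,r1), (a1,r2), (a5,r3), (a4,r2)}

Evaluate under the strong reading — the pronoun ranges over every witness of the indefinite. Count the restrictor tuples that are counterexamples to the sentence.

"it" takes "a report" as antecedent — a donkey pronoun bound across the clause boundary.
Strong reading: for every (a,r) with drafted(a,r), circulated(a,r) ∧ archived(a,r).
Restrictor pairs: (a1,r1) ✗  (a1,r2) ✓  (a4,r1) ✓  (a4,r2) ✓  (a5,r1) ✗  (a5,r2) ✓  (a5,r3) ✗  (a6,r4) ✗
Counterexamples (restrictor pairs failing the scope): 4.

4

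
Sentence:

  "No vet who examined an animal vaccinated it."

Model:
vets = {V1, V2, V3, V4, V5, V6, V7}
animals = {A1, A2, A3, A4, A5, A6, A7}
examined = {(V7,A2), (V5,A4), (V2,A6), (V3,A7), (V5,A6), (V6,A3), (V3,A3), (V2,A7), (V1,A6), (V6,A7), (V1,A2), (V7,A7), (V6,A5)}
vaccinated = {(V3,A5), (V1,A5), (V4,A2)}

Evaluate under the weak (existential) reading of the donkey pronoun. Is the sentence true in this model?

"it" takes "an animal" as antecedent — a donkey pronoun bound across the clause boundary.
Truth condition: for no (v,a) with examined(v,a) does vaccinated(v,a) hold.
Restrictor pairs — does the scope hold? (V1,A2):fails  (V1,A6):fails  (V2,A6):fails  (V2,A7):fails  (V3,A3):fails  (V3,A7):fails  (V5,A4):fails  (V5,A6):fails  (V6,A3):fails  (V6,A5):fails  (V6,A7):fails  (V7,A2):fails  (V7,A7):fails
Scope holds for no restrictor pair, so the sentence is true.

True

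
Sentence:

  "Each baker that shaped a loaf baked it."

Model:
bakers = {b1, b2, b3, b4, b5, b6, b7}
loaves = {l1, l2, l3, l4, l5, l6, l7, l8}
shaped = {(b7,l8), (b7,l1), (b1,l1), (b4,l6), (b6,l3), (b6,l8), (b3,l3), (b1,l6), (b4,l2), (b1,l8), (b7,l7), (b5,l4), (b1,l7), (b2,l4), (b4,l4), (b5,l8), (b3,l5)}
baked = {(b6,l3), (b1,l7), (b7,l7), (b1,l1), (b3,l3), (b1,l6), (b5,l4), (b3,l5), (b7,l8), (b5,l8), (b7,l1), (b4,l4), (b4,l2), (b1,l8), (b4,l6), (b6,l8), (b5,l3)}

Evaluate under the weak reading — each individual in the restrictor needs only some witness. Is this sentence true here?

False

"it" takes "a loaf" as antecedent — a donkey pronoun bound across the clause boundary.
Weak reading: every baker b with some shaped-loaf has at least one shaped-loaf l such that baked(b,l).
Per baker: b1:✓  b2:✗  b3:✓  b4:✓  b5:✓  b6:✓  b7:✓
b2 has no witness among its shaped-loaves.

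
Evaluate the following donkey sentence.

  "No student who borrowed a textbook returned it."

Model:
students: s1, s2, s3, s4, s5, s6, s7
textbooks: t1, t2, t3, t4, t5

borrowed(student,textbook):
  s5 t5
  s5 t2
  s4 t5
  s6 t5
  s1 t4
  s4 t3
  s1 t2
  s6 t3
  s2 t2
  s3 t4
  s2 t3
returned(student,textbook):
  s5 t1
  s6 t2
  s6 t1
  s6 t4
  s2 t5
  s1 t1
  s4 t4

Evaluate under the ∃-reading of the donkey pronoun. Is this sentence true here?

True

"it" takes "a textbook" as antecedent — a donkey pronoun bound across the clause boundary.
Truth condition: for no (s,t) with borrowed(s,t) does returned(s,t) hold.
Restrictor pairs — does the scope hold? (s1,t2):fails  (s1,t4):fails  (s2,t2):fails  (s2,t3):fails  (s3,t4):fails  (s4,t3):fails  (s4,t5):fails  (s5,t2):fails  (s5,t5):fails  (s6,t3):fails  (s6,t5):fails
Scope holds for no restrictor pair, so the sentence is true.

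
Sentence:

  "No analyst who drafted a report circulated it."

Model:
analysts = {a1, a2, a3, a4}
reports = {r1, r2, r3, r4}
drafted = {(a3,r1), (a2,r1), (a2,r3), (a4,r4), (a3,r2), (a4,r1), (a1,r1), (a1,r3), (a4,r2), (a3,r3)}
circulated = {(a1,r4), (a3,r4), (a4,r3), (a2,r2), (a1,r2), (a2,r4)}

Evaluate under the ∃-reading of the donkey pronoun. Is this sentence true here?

"it" takes "a report" as antecedent — a donkey pronoun bound across the clause boundary.
Truth condition: for no (a,r) with drafted(a,r) does circulated(a,r) hold.
Restrictor pairs — does the scope hold? (a1,r1):fails  (a1,r3):fails  (a2,r1):fails  (a2,r3):fails  (a3,r1):fails  (a3,r2):fails  (a3,r3):fails  (a4,r1):fails  (a4,r2):fails  (a4,r4):fails
Scope holds for no restrictor pair, so the sentence is true.

True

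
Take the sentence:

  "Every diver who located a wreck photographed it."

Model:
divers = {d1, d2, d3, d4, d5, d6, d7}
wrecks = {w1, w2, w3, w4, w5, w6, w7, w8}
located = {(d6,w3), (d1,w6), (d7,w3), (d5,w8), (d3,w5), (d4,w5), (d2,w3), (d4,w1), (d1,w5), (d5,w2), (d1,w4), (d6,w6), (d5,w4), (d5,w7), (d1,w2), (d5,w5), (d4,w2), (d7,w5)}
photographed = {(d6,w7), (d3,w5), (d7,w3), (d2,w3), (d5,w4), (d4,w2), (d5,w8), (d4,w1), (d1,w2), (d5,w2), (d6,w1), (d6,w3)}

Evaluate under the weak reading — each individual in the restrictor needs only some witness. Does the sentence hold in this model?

"it" takes "a wreck" as antecedent — a donkey pronoun bound across the clause boundary.
Weak reading: every diver d with some located-wreck has at least one located-wreck w such that photographed(d,w).
Per diver: d1:✓  d2:✓  d3:✓  d4:✓  d5:✓  d6:✓  d7:✓
Every diver in the restrictor has a witness.

True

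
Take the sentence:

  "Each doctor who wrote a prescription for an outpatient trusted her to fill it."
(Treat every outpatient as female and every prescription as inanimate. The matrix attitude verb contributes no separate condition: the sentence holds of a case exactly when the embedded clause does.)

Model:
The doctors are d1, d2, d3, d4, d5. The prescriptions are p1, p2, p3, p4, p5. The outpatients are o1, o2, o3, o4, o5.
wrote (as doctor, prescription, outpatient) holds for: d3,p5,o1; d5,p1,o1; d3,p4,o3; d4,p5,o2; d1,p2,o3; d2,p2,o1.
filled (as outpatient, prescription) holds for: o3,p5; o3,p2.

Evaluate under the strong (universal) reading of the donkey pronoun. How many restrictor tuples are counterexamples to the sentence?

5

"her" takes "an outpatient" as antecedent and "it" takes "a prescription"; both are donkey pronouns co-varying with the restrictor.
Strong reading: for every (d,p,o) with wrote(d,p,o), filled(o,p).
Restrictor triples: (d1,p2,o3)→filled(o3,p2) ✓  (d2,p2,o1)→filled(o1,p2) ✗  (d3,p4,o3)→filled(o3,p4) ✗  (d3,p5,o1)→filled(o1,p5) ✗  (d4,p5,o2)→filled(o2,p5) ✗  (d5,p1,o1)→filled(o1,p1) ✗
Counterexamples (restrictor triples failing the scope): 5.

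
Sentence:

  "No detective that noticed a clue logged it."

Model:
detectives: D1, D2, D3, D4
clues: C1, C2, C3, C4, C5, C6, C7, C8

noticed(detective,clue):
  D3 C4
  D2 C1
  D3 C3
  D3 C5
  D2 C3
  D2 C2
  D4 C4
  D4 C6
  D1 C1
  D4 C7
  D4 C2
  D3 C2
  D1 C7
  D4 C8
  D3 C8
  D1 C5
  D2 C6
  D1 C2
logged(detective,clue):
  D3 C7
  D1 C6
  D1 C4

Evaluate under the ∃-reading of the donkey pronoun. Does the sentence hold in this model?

True

"it" takes "a clue" as antecedent — a donkey pronoun bound across the clause boundary.
Truth condition: for no (d,c) with noticed(d,c) does logged(d,c) hold.
Restrictor pairs — does the scope hold? (D1,C1):fails  (D1,C2):fails  (D1,C5):fails  (D1,C7):fails  (D2,C1):fails  (D2,C2):fails  (D2,C3):fails  (D2,C6):fails  (D3,C2):fails  (D3,C3):fails  (D3,C4):fails  (D3,C5):fails  (D3,C8):fails  (D4,C2):fails  (D4,C4):fails  (D4,C6):fails  (D4,C7):fails  (D4,C8):fails
Scope holds for no restrictor pair, so the sentence is true.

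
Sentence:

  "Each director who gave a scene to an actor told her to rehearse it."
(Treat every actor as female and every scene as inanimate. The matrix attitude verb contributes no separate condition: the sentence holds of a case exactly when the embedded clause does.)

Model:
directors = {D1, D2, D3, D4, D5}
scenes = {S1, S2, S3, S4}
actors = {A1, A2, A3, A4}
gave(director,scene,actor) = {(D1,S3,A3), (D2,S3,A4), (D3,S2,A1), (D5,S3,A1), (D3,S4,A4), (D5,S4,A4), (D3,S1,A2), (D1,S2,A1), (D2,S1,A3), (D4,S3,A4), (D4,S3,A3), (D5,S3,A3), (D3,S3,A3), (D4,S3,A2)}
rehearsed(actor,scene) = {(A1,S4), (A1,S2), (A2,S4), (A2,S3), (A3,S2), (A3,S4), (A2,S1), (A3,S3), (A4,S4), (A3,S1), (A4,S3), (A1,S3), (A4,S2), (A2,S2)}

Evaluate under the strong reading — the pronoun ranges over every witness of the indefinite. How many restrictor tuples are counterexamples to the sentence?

0

"her" takes "an actor" as antecedent and "it" takes "a scene"; both are donkey pronouns co-varying with the restrictor.
Strong reading: for every (d,s,a) with gave(d,s,a), rehearsed(a,s).
Restrictor triples: (D1,S2,A1)→rehearsed(A1,S2) ✓  (D1,S3,A3)→rehearsed(A3,S3) ✓  (D2,S1,A3)→rehearsed(A3,S1) ✓  (D2,S3,A4)→rehearsed(A4,S3) ✓  (D3,S1,A2)→rehearsed(A2,S1) ✓  (D3,S2,A1)→rehearsed(A1,S2) ✓  (D3,S3,A3)→rehearsed(A3,S3) ✓  (D3,S4,A4)→rehearsed(A4,S4) ✓  (D4,S3,A2)→rehearsed(A2,S3) ✓  (D4,S3,A3)→rehearsed(A3,S3) ✓  (D4,S3,A4)→rehearsed(A4,S3) ✓  (D5,S3,A1)→rehearsed(A1,S3) ✓  (D5,S3,A3)→rehearsed(A3,S3) ✓  (D5,S4,A4)→rehearsed(A4,S4) ✓
Counterexamples (restrictor triples failing the scope): 0.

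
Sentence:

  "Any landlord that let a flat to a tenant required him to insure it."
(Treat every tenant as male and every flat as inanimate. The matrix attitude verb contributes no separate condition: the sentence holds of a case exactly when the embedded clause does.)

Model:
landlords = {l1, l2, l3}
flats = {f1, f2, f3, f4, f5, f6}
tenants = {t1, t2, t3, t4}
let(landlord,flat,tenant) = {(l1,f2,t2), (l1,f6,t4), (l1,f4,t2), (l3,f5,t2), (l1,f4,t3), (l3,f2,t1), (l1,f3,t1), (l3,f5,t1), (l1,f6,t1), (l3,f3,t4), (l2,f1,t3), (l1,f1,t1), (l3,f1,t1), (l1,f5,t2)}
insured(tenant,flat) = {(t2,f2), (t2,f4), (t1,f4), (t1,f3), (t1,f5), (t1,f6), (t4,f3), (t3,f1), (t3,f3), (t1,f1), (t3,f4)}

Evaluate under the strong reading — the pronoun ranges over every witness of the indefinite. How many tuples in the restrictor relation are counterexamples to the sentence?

4

"him" takes "a tenant" as antecedent and "it" takes "a flat"; both are donkey pronouns co-varying with the restrictor.
Strong reading: for every (l,f,t) with let(l,f,t), insured(t,f).
Restrictor triples: (l1,f1,t1)→insured(t1,f1) ✓  (l1,f2,t2)→insured(t2,f2) ✓  (l1,f3,t1)→insured(t1,f3) ✓  (l1,f4,t2)→insured(t2,f4) ✓  (l1,f4,t3)→insured(t3,f4) ✓  (l1,f5,t2)→insured(t2,f5) ✗  (l1,f6,t1)→insured(t1,f6) ✓  (l1,f6,t4)→insured(t4,f6) ✗  (l2,f1,t3)→insured(t3,f1) ✓  (l3,f1,t1)→insured(t1,f1) ✓  (l3,f2,t1)→insured(t1,f2) ✗  (l3,f3,t4)→insured(t4,f3) ✓  (l3,f5,t1)→insured(t1,f5) ✓  (l3,f5,t2)→insured(t2,f5) ✗
Counterexamples (restrictor triples failing the scope): 4.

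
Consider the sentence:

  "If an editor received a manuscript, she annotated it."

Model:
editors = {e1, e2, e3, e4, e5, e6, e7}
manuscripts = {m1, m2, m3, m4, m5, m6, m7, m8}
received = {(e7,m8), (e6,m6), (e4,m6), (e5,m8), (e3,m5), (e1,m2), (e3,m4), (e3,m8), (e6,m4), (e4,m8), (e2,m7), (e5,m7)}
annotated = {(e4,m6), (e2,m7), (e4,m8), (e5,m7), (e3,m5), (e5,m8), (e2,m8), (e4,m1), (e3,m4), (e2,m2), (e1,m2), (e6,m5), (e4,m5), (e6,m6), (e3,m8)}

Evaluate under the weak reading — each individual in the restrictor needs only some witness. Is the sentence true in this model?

"it" takes "a manuscript" as antecedent — a donkey pronoun bound across the clause boundary.
Weak reading: every editor e with some received-manuscript has at least one received-manuscript m such that annotated(e,m).
Per editor: e1:✓  e2:✓  e3:✓  e4:✓  e5:✓  e6:✓  e7:✗
e7 has no witness among its received-manuscripts.

False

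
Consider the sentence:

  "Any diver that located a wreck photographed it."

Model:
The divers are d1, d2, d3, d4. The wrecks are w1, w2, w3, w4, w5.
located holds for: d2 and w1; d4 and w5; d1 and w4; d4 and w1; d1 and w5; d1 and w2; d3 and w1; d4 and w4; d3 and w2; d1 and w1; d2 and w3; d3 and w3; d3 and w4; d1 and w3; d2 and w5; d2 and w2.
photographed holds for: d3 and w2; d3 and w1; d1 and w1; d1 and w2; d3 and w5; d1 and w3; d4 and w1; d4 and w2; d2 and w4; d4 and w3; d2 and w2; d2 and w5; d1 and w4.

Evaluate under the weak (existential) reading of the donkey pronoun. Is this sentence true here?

"it" takes "a wreck" as antecedent — a donkey pronoun bound across the clause boundary.
Weak reading: every diver d with some located-wreck has at least one located-wreck w such that photographed(d,w).
Per diver: d1:✓  d2:✓  d3:✓  d4:✓
Every diver in the restrictor has a witness.

True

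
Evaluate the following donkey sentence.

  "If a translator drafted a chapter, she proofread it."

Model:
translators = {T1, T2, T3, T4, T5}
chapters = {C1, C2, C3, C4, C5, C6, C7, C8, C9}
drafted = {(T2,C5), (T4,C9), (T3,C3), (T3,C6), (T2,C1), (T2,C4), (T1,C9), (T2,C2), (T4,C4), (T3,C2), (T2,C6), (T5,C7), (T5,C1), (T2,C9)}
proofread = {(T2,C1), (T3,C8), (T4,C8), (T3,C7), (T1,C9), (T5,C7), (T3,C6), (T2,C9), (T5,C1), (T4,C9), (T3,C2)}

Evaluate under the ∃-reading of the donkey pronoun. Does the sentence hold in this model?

"it" takes "a chapter" as antecedent — a donkey pronoun bound across the clause boundary.
Weak reading: every translator t with some drafted-chapter has at least one drafted-chapter c such that proofread(t,c).
Per translator: T1:✓  T2:✓  T3:✓  T4:✓  T5:✓
Every translator in the restrictor has a witness.

True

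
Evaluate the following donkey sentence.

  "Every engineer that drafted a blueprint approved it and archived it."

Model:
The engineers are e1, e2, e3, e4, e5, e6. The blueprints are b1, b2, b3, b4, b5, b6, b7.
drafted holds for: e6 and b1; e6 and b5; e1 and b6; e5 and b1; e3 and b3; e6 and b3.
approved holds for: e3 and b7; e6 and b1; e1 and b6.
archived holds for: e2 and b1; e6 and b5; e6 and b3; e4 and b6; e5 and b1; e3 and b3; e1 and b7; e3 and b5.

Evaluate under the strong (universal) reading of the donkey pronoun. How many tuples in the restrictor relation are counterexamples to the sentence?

6

"it" takes "a blueprint" as antecedent — a donkey pronoun bound across the clause boundary.
Strong reading: for every (e,b) with drafted(e,b), approved(e,b) ∧ archived(e,b).
Restrictor pairs: (e1,b6) ✗  (e3,b3) ✗  (e5,b1) ✗  (e6,b1) ✗  (e6,b3) ✗  (e6,b5) ✗
Counterexamples (restrictor pairs failing the scope): 6.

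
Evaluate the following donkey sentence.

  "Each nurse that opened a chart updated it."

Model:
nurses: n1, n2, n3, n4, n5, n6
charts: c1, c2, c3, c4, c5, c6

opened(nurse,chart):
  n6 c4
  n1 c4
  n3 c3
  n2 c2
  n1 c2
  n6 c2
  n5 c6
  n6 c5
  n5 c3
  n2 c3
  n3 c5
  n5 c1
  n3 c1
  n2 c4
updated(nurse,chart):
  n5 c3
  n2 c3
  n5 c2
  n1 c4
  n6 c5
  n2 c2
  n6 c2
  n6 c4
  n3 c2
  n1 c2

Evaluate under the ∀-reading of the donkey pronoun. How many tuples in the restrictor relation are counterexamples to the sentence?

6

"it" takes "a chart" as antecedent — a donkey pronoun bound across the clause boundary.
Strong reading: for every (n,c) with opened(n,c), updated(n,c).
Restrictor pairs: (n1,c2) ✓  (n1,c4) ✓  (n2,c2) ✓  (n2,c3) ✓  (n2,c4) ✗  (n3,c1) ✗  (n3,c3) ✗  (n3,c5) ✗  (n5,c1) ✗  (n5,c3) ✓  (n5,c6) ✗  (n6,c2) ✓  (n6,c4) ✓  (n6,c5) ✓
Counterexamples (restrictor pairs failing the scope): 6.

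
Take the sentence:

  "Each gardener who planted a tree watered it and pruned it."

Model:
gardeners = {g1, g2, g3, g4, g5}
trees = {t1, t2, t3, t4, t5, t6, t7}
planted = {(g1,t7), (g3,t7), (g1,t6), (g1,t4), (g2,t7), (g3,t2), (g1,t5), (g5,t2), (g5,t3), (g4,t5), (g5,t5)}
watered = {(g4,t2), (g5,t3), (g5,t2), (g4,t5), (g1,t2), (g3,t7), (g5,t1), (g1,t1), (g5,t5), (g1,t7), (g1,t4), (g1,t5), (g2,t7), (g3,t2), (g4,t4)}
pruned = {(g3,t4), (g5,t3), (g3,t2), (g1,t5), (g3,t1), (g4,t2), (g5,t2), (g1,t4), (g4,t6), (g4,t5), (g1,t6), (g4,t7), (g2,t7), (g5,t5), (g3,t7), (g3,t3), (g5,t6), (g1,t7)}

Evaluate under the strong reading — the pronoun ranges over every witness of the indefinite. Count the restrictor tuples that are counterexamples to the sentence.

1

"it" takes "a tree" as antecedent — a donkey pronoun bound across the clause boundary.
Strong reading: for every (g,t) with planted(g,t), watered(g,t) ∧ pruned(g,t).
Restrictor pairs: (g1,t4) ✓  (g1,t5) ✓  (g1,t6) ✗  (g1,t7) ✓  (g2,t7) ✓  (g3,t2) ✓  (g3,t7) ✓  (g4,t5) ✓  (g5,t2) ✓  (g5,t3) ✓  (g5,t5) ✓
Counterexamples (restrictor pairs failing the scope): 1.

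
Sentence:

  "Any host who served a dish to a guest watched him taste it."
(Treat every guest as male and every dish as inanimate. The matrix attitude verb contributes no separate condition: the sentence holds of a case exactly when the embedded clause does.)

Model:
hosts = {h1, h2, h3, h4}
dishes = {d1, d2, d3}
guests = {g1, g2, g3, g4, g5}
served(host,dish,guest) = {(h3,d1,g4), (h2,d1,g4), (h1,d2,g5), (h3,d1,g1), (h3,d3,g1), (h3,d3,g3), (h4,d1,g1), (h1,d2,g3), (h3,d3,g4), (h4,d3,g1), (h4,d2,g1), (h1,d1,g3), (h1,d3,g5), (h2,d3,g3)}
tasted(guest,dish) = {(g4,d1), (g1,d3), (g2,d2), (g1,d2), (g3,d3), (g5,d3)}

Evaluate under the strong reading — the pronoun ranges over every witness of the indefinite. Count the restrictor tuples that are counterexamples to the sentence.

6

"him" takes "a guest" as antecedent and "it" takes "a dish"; both are donkey pronouns co-varying with the restrictor.
Strong reading: for every (h,d,g) with served(h,d,g), tasted(g,d).
Restrictor triples: (h1,d1,g3)→tasted(g3,d1) ✗  (h1,d2,g3)→tasted(g3,d2) ✗  (h1,d2,g5)→tasted(g5,d2) ✗  (h1,d3,g5)→tasted(g5,d3) ✓  (h2,d1,g4)→tasted(g4,d1) ✓  (h2,d3,g3)→tasted(g3,d3) ✓  (h3,d1,g1)→tasted(g1,d1) ✗  (h3,d1,g4)→tasted(g4,d1) ✓  (h3,d3,g1)→tasted(g1,d3) ✓  (h3,d3,g3)→tasted(g3,d3) ✓  (h3,d3,g4)→tasted(g4,d3) ✗  (h4,d1,g1)→tasted(g1,d1) ✗  (h4,d2,g1)→tasted(g1,d2) ✓  (h4,d3,g1)→tasted(g1,d3) ✓
Counterexamples (restrictor triples failing the scope): 6.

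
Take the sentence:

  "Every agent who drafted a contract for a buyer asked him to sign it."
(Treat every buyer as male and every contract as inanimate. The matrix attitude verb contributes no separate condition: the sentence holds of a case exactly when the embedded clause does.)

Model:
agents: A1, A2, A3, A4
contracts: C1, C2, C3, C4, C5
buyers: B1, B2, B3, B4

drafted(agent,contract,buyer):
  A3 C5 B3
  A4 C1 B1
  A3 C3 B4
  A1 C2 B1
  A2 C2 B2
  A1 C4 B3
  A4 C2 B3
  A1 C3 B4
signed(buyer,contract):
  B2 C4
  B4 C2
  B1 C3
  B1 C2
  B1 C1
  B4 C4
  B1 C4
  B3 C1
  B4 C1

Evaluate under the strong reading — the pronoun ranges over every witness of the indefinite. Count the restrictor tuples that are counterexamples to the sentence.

"him" takes "a buyer" as antecedent and "it" takes "a contract"; both are donkey pronouns co-varying with the restrictor.
Strong reading: for every (a,c,b) with drafted(a,c,b), signed(b,c).
Restrictor triples: (A1,C2,B1)→signed(B1,C2) ✓  (A1,C3,B4)→signed(B4,C3) ✗  (A1,C4,B3)→signed(B3,C4) ✗  (A2,C2,B2)→signed(B2,C2) ✗  (A3,C3,B4)→signed(B4,C3) ✗  (A3,C5,B3)→signed(B3,C5) ✗  (A4,C1,B1)→signed(B1,C1) ✓  (A4,C2,B3)→signed(B3,C2) ✗
Counterexamples (restrictor triples failing the scope): 6.

6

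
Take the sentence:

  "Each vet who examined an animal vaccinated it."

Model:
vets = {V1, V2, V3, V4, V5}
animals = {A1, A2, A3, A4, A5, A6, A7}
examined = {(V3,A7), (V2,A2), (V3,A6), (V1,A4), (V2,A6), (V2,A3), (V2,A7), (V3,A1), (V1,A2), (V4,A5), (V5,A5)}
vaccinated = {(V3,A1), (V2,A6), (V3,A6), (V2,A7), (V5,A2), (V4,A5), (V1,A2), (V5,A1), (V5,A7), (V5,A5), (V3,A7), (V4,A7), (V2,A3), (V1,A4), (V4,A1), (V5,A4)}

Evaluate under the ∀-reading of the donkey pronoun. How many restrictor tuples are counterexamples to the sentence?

1

"it" takes "an animal" as antecedent — a donkey pronoun bound across the clause boundary.
Strong reading: for every (v,a) with examined(v,a), vaccinated(v,a).
Restrictor pairs: (V1,A2) ✓  (V1,A4) ✓  (V2,A2) ✗  (V2,A3) ✓  (V2,A6) ✓  (V2,A7) ✓  (V3,A1) ✓  (V3,A6) ✓  (V3,A7) ✓  (V4,A5) ✓  (V5,A5) ✓
Counterexamples (restrictor pairs failing the scope): 1.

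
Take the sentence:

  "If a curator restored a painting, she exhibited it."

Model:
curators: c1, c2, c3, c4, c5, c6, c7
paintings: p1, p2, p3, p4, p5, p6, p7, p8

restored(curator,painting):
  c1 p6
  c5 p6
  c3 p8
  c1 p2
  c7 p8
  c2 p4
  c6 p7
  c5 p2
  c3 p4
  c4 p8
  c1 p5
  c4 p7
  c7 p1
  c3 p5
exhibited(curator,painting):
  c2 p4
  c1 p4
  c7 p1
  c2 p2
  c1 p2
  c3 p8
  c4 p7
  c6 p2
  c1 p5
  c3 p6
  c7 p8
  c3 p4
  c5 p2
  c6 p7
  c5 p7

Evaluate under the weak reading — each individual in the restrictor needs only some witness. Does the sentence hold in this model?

True

"it" takes "a painting" as antecedent — a donkey pronoun bound across the clause boundary.
Weak reading: every curator c with some restored-painting has at least one restored-painting p such that exhibited(c,p).
Per curator: c1:✓  c2:✓  c3:✓  c4:✓  c5:✓  c6:✓  c7:✓
Every curator in the restrictor has a witness.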